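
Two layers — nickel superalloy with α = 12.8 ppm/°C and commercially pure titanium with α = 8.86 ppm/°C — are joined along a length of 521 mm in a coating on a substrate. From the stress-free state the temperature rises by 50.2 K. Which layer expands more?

α(nickel superalloy) = 12.8×10⁻⁶/K vs α(commercially pure titanium) = 8.86×10⁻⁶/K.
Higher α expands more for the same ΔT: nickel superalloy.

nickel superalloy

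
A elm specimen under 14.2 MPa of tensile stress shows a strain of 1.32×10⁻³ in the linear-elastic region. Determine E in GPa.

E = σ/ε = 14.2 MPa / 1.32×10⁻³ = 10760 MPa = 10.8 GPa.

10.8 GPa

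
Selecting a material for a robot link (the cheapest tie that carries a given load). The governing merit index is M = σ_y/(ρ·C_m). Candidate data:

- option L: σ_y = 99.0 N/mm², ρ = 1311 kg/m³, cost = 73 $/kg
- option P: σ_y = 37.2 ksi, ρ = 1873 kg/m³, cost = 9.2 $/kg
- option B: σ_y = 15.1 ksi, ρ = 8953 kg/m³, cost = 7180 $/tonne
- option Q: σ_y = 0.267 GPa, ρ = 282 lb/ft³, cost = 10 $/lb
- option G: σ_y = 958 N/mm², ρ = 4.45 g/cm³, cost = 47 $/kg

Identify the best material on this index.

Putting every candidate on a common basis:
  option L: σ_y = 99.00 MPa, ρ = 1311 kg/m³, cost = 73.00 $/kg
  option P: σ_y = 256.5 MPa, ρ = 1873 kg/m³, cost = 9.200 $/kg
  option B: σ_y = 104.1 MPa, ρ = 8953 kg/m³, cost = 7.180 $/kg
  option Q: σ_y = 267.0 MPa, ρ = 4517 kg/m³, cost = 22.05 $/kg
  option G: σ_y = 958.0 MPa, ρ = 4450 kg/m³, cost = 47.00 $/kg
  option P: M = 14.9 kN·m per $
  option G: M = 4.58 kN·m per $
  option Q: M = 2.68 kN·m per $
  option B: M = 1.62 kN·m per $
  option L: M = 1.03 kN·m per $
Option P has the largest M.

option P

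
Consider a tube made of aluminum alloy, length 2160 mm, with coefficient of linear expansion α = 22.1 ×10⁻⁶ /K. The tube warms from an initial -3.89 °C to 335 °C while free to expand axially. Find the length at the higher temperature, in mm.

2176.2 mm

ΔT = 335 − (-3.89) = 338.9 K.
ΔL = α·L₀·ΔT = 22.1×10⁻⁶ × 2160 mm × 338.9 K = 16.2 mm.
L = L₀ + ΔL = 2160 + 16.2 = 2176.2 mm.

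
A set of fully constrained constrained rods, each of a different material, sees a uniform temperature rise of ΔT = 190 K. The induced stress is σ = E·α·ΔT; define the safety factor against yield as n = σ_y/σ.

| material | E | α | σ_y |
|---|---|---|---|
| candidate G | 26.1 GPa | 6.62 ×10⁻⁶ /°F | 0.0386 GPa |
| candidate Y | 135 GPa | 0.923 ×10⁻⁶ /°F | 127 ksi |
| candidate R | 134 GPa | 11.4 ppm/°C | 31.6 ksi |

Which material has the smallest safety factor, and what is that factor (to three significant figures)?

Per material, after unit conversion:
  candidate G: E = 26.10, α = 11.9, σ_y = 38.60 → σ = 59.1 MPa, n = 0.653
  candidate Y: E = 135.0, α = 1.66, σ_y = 875.6 → σ = 42.6 MPa, n = 20.5
  candidate R: E = 134.0, α = 11.4, σ_y = 217.9 → σ = 290 MPa, n = 0.751
The minimum is candidate G at n = 0.653.

candidate G, n = 0.653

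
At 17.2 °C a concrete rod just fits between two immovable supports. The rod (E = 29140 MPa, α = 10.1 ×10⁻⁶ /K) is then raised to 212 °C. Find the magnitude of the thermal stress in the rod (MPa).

E = 29140 MPa = 29.14 GPa.
ΔT = 194.8 K. Constrained thermal stress σ = E·α·ΔT = 29.14×10³ MPa × 10.1×10⁻⁶ × 194.8 = 57.3 MPa (compressive).

57.3 MPa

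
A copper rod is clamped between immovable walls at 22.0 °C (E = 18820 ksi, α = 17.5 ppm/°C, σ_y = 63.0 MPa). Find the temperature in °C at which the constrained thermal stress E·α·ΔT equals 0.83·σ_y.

E = 18820 ksi = 129.8 GPa.
E·α·ΔT = 52.29 MPa ⇒ ΔT = 52.29 / (129.8×10³ × 17.5×10⁻⁶) = 23.03 K.
T = 22.0 + 23.03 = 45.03 °C.

45.0 °C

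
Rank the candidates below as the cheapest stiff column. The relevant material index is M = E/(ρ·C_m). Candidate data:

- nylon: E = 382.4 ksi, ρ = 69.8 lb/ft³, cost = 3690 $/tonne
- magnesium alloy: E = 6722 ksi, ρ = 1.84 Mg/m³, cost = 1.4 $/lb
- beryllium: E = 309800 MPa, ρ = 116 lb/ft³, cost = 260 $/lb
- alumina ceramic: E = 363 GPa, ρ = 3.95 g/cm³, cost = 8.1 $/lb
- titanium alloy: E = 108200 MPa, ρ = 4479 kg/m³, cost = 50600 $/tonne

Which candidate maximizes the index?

After converting to SI:
  nylon: E = 2.637 GPa, ρ = 1118 kg/m³, cost = 3.690 $/kg
  magnesium alloy: E = 46.35 GPa, ρ = 1840 kg/m³, cost = 3.086 $/kg
  beryllium: E = 309.8 GPa, ρ = 1858 kg/m³, cost = 573.2 $/kg
  alumina ceramic: E = 363.0 GPa, ρ = 3950 kg/m³, cost = 17.86 $/kg
  titanium alloy: E = 108.2 GPa, ρ = 4479 kg/m³, cost = 50.60 $/kg
  magnesium alloy: M = 8.16 MN·m per $
  alumina ceramic: M = 5.15 MN·m per $
  nylon: M = 0.639 MN·m per $
  titanium alloy: M = 0.477 MN·m per $
  beryllium: M = 0.291 MN·m per $
The maximum is for magnesium alloy.

magnesium alloy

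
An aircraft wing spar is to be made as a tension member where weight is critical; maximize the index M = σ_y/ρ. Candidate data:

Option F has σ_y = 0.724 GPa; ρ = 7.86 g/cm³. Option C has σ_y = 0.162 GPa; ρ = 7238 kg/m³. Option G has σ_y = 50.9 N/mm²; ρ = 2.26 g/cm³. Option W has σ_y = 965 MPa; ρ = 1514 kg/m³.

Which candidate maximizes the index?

Putting every candidate on a common basis:
  option F: σ_y = 724.0 MPa, ρ = 7860 kg/m³
  option C: σ_y = 162.0 MPa, ρ = 7238 kg/m³
  option G: σ_y = 50.90 MPa, ρ = 2260 kg/m³
  option W: σ_y = 965.0 MPa, ρ = 1514 kg/m³
  option W: M = 637 kN·m/kg
  option F: M = 92.1 kN·m/kg
  option G: M = 22.5 kN·m/kg
  option C: M = 22.4 kN·m/kg
Option W ranks first.

option W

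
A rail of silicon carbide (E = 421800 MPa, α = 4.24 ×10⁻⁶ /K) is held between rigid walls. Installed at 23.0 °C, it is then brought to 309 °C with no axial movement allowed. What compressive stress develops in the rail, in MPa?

511 MPa

E = 421800 MPa = 421.8 GPa.
ΔT = 286.0 K. Constrained thermal stress σ = E·α·ΔT = 421.8×10³ MPa × 4.24×10⁻⁶ × 286.0 = 511 MPa (compressive).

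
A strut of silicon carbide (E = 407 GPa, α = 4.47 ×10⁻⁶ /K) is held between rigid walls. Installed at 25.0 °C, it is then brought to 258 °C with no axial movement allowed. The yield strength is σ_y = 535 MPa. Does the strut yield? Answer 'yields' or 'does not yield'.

ΔT = 233.0 K. Constrained thermal stress σ = E·α·ΔT = 407.0×10³ MPa × 4.47×10⁻⁶ × 233.0 = 424 MPa (compressive).
Compare to σ_y = 535 MPa: σ < σ_y, so it does not yield.

does not yield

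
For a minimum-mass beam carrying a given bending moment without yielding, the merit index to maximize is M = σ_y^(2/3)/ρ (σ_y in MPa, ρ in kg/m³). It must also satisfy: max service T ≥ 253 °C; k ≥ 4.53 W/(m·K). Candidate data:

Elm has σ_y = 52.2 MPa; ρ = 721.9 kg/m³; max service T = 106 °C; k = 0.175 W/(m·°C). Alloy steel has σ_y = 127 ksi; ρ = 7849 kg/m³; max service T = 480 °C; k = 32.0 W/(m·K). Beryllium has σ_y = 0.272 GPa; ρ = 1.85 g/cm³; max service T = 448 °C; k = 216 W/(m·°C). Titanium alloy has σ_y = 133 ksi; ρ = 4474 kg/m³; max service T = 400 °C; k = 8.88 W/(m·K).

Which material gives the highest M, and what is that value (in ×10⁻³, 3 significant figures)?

Screen on constraints: max service T ≥ 253 °C; k ≥ 4.53 W/(m·K). Survivors: alloy steel, beryllium, titanium alloy.
After converting to SI:
  alloy steel: σ_y = 875.6 MPa, ρ = 7849 kg/m³
  beryllium: σ_y = 272.0 MPa, ρ = 1850 kg/m³
  titanium alloy: σ_y = 917.0 MPa, ρ = 4474 kg/m³
  beryllium: M = 22.7×10⁻³
  titanium alloy: M = 21.1×10⁻³
  alloy steel: M = 11.7×10⁻³
Highest index: beryllium.

beryllium, M = 22.7×10⁻³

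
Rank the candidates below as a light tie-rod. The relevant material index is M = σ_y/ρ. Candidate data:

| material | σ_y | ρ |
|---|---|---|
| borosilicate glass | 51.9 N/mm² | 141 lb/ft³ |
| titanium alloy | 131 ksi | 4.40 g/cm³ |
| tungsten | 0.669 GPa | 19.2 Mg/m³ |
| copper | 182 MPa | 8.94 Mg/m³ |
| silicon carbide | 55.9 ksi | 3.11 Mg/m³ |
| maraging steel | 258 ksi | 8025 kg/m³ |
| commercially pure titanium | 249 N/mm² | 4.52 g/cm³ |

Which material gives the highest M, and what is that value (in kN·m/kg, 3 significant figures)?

Convert each candidate to consistent units, then evaluate M:
  borosilicate glass: σ_y = 51.90 MPa, ρ = 2259 kg/m³
  titanium alloy: σ_y = 903.2 MPa, ρ = 4400 kg/m³
  tungsten: σ_y = 669.0 MPa, ρ = 19200 kg/m³
  copper: σ_y = 182.0 MPa, ρ = 8940 kg/m³
  silicon carbide: σ_y = 385.4 MPa, ρ = 3110 kg/m³
  maraging steel: σ_y = 1779 MPa, ρ = 8025 kg/m³
  commercially pure titanium: σ_y = 249.0 MPa, ρ = 4520 kg/m³
  maraging steel: M = 222 kN·m/kg
  titanium alloy: M = 205 kN·m/kg
  silicon carbide: M = 124 kN·m/kg
  commercially pure titanium: M = 55.1 kN·m/kg
  tungsten: M = 34.8 kN·m/kg
  borosilicate glass: M = 23.0 kN·m/kg
  copper: M = 20.4 kN·m/kg
Highest index: maraging steel.

maraging steel, M = 222 kN·m/kg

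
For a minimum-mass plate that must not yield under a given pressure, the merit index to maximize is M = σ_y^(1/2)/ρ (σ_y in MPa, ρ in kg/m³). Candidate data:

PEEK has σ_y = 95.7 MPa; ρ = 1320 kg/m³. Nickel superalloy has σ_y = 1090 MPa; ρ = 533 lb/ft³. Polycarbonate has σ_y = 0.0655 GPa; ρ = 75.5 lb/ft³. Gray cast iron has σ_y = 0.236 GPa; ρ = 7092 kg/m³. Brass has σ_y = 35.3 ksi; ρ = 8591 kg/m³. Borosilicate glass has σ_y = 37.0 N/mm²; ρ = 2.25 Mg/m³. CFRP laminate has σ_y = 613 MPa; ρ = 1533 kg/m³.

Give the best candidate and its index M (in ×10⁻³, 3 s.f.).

CFRP laminate, M = 16.2×10⁻³

Normalizing units and computing the index:
  PEEK: σ_y = 95.70 MPa, ρ = 1320 kg/m³
  nickel superalloy: σ_y = 1090 MPa, ρ = 8538 kg/m³
  polycarbonate: σ_y = 65.50 MPa, ρ = 1209 kg/m³
  gray cast iron: σ_y = 236.0 MPa, ρ = 7092 kg/m³
  brass: σ_y = 243.4 MPa, ρ = 8591 kg/m³
  borosilicate glass: σ_y = 37.00 MPa, ρ = 2250 kg/m³
  CFRP laminate: σ_y = 613.0 MPa, ρ = 1533 kg/m³
  CFRP laminate: M = 16.2×10⁻³
  PEEK: M = 7.41×10⁻³
  polycarbonate: M = 6.69×10⁻³
  nickel superalloy: M = 3.87×10⁻³
  borosilicate glass: M = 2.70×10⁻³
  gray cast iron: M = 2.17×10⁻³
  brass: M = 1.82×10⁻³
Highest index: CFRP laminate.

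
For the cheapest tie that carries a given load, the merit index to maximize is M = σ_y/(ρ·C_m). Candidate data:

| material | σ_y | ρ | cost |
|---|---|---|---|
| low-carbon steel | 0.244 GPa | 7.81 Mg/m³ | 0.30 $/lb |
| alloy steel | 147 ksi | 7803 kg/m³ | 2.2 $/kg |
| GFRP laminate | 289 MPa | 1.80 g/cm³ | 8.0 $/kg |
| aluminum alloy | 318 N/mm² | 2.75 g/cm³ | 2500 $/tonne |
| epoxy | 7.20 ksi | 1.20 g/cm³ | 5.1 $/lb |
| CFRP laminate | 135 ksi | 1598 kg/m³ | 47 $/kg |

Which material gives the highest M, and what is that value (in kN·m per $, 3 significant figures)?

alloy steel, M = 59.0 kN·m per $

Putting every candidate on a common basis:
  low-carbon steel: σ_y = 244.0 MPa, ρ = 7810 kg/m³, cost = 0.6614 $/kg
  alloy steel: σ_y = 1014 MPa, ρ = 7803 kg/m³, cost = 2.200 $/kg
  GFRP laminate: σ_y = 289.0 MPa, ρ = 1800 kg/m³, cost = 8.000 $/kg
  aluminum alloy: σ_y = 318.0 MPa, ρ = 2750 kg/m³, cost = 2.500 $/kg
  epoxy: σ_y = 49.64 MPa, ρ = 1200 kg/m³, cost = 11.24 $/kg
  CFRP laminate: σ_y = 930.8 MPa, ρ = 1598 kg/m³, cost = 47.00 $/kg
  alloy steel: M = 59.0 kN·m per $
  low-carbon steel: M = 47.2 kN·m per $
  aluminum alloy: M = 46.3 kN·m per $
  GFRP laminate: M = 20.1 kN·m per $
  CFRP laminate: M = 12.4 kN·m per $
  epoxy: M = 3.68 kN·m per $
Alloy steel ranks first.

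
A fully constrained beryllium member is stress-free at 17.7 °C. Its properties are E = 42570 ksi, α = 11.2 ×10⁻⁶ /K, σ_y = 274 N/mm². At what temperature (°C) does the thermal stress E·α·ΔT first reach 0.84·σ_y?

87.7 °C

E = 42570 ksi = 293.5 GPa.
σ_y = 274 N/mm² = 274.0 MPa.
E·α·ΔT = 230.2 MPa ⇒ ΔT = 230.2 / (293.5×10³ × 11.2×10⁻⁶) = 70.01 K.
T = 17.7 + 70.01 = 87.71 °C.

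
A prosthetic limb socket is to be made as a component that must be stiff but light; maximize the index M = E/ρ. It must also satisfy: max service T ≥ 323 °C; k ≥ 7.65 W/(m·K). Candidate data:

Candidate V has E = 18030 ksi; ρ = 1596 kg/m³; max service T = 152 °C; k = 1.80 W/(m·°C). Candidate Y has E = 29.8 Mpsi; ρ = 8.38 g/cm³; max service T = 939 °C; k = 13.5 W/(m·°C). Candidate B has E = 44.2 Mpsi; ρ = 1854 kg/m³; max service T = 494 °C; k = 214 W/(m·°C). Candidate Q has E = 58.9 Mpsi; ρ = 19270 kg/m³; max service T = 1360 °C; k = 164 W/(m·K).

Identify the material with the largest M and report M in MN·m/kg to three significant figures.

candidate B, M = 164 MN·m/kg

Screen on constraints: max service T ≥ 323 °C; k ≥ 7.65 W/(m·K). Survivors: candidate Y, candidate B, candidate Q.
In SI units:
  candidate Y: E = 205.5 GPa, ρ = 8380 kg/m³
  candidate B: E = 304.7 GPa, ρ = 1854 kg/m³
  candidate Q: E = 406.1 GPa, ρ = 19270 kg/m³
  candidate B: M = 164 MN·m/kg
  candidate Y: M = 24.5 MN·m/kg
  candidate Q: M = 21.1 MN·m/kg
Highest index: candidate B.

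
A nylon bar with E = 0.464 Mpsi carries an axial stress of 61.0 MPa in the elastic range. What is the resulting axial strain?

E = 0.464 Mpsi = 3.199 GPa = 3199 MPa.
ε = σ/E = 61.0 / 3199 = 0.0191.

0.0191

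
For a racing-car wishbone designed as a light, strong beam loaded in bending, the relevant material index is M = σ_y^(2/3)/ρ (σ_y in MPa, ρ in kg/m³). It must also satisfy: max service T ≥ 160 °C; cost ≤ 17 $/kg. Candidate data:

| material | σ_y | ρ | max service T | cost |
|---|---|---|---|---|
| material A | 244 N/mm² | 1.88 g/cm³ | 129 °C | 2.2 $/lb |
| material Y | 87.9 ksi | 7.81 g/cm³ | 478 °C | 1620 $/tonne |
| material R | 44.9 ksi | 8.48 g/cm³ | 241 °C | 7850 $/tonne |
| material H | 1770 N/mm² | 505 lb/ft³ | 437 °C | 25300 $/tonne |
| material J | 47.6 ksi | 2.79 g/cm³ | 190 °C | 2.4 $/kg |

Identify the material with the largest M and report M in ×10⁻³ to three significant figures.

Screen on constraints: max service T ≥ 160 °C; cost ≤ 17 $/kg. Survivors: material Y, material R, material J.
After converting to SI:
  material Y: σ_y = 606.0 MPa, ρ = 7810 kg/m³
  material R: σ_y = 309.6 MPa, ρ = 8480 kg/m³
  material J: σ_y = 328.2 MPa, ρ = 2790 kg/m³
  material J: M = 17.1×10⁻³
  material Y: M = 9.17×10⁻³
  material R: M = 5.40×10⁻³
Material J has the largest M.

material J, M = 17.1×10⁻³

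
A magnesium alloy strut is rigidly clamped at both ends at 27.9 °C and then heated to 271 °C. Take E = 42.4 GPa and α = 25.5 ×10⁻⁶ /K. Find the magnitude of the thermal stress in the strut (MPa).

ΔT = 243.1 K. Constrained thermal stress σ = E·α·ΔT = 42.40×10³ MPa × 25.5×10⁻⁶ × 243.1 = 263 MPa (compressive).

263 MPa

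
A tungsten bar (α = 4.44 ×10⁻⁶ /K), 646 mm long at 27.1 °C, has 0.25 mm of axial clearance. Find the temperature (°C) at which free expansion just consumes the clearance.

α·L₀·ΔT = 0.25 mm ⇒ ΔT = 0.25 / (4.44×10⁻⁶ × 646.0) = 87.16 K.
T = 27.1 + 87.16 = 114.3 °C.

114 °C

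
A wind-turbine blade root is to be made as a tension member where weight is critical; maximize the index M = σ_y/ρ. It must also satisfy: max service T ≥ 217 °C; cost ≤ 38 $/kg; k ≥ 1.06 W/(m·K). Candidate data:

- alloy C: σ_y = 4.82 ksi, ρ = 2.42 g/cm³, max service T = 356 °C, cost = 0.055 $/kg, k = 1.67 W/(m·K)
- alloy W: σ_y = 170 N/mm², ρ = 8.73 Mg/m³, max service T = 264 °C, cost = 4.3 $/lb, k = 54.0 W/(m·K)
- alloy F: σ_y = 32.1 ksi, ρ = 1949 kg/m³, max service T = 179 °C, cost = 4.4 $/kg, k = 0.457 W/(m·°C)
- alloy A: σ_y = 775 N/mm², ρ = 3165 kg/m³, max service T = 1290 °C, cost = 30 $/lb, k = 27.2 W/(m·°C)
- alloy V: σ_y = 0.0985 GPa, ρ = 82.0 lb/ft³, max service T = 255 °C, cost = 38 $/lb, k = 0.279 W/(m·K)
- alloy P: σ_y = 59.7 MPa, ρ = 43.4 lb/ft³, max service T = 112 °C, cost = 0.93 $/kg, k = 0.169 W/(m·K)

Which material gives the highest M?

Screen on constraints: max service T ≥ 217 °C; cost ≤ 38 $/kg; k ≥ 1.06 W/(m·K). Survivors: alloy C, alloy W.
Normalizing units and computing the index:
  alloy C: σ_y = 33.23 MPa, ρ = 2420 kg/m³
  alloy W: σ_y = 170.0 MPa, ρ = 8730 kg/m³
  alloy W: M = 19.5 kN·m/kg
  alloy C: M = 13.7 kN·m/kg
Alloy W ranks first.

alloy W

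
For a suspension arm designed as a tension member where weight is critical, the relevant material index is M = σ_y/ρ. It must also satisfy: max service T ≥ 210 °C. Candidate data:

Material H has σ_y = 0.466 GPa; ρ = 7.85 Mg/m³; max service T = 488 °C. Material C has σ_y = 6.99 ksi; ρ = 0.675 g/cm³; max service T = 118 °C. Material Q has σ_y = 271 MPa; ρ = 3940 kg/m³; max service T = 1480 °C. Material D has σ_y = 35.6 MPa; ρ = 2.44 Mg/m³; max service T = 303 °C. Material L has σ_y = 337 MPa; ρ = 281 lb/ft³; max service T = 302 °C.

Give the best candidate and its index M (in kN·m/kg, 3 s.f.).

material L, M = 74.9 kN·m/kg

Screen on constraints: max service T ≥ 210 °C. Survivors: material H, material Q, material D, material L.
Normalizing units and computing the index:
  material H: σ_y = 466.0 MPa, ρ = 7850 kg/m³
  material Q: σ_y = 271.0 MPa, ρ = 3940 kg/m³
  material D: σ_y = 35.60 MPa, ρ = 2440 kg/m³
  material L: σ_y = 337.0 MPa, ρ = 4501 kg/m³
  material L: M = 74.9 kN·m/kg
  material Q: M = 68.8 kN·m/kg
  material H: M = 59.4 kN·m/kg
  material D: M = 14.6 kN·m/kg
Highest index: material L.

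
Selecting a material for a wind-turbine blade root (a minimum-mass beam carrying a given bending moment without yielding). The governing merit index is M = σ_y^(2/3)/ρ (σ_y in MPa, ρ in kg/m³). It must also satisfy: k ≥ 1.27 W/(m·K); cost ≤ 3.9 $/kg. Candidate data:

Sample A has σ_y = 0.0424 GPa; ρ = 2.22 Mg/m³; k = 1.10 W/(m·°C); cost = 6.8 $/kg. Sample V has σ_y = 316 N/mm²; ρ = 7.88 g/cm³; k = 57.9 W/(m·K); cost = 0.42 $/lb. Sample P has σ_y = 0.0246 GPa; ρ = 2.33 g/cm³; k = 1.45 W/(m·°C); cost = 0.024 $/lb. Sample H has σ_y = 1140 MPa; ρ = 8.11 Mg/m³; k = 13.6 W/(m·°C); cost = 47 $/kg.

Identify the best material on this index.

Screen on constraints: k ≥ 1.27 W/(m·K); cost ≤ 3.9 $/kg. Survivors: sample V, sample P.
Convert each candidate to consistent units, then evaluate M:
  sample V: σ_y = 316.0 MPa, ρ = 7880 kg/m³
  sample P: σ_y = 24.60 MPa, ρ = 2330 kg/m³
  sample V: M = 5.89×10⁻³
  sample P: M = 3.63×10⁻³
Highest index: sample V.

sample V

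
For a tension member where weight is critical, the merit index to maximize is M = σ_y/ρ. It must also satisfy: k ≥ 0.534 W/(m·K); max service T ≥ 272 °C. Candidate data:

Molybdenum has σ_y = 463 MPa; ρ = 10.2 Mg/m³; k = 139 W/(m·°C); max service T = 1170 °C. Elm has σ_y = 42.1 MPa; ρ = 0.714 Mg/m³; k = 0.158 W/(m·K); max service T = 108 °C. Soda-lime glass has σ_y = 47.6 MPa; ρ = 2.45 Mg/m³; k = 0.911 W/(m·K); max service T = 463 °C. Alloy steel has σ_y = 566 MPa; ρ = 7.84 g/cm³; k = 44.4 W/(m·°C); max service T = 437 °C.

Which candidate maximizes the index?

alloy steel

Screen on constraints: k ≥ 0.534 W/(m·K); max service T ≥ 272 °C. Survivors: molybdenum, soda-lime glass, alloy steel.
After converting to SI:
  molybdenum: σ_y = 463.0 MPa, ρ = 10200 kg/m³
  soda-lime glass: σ_y = 47.60 MPa, ρ = 2450 kg/m³
  alloy steel: σ_y = 566.0 MPa, ρ = 7840 kg/m³
  alloy steel: M = 72.2 kN·m/kg
  molybdenum: M = 45.4 kN·m/kg
  soda-lime glass: M = 19.4 kN·m/kg
Highest index: alloy steel.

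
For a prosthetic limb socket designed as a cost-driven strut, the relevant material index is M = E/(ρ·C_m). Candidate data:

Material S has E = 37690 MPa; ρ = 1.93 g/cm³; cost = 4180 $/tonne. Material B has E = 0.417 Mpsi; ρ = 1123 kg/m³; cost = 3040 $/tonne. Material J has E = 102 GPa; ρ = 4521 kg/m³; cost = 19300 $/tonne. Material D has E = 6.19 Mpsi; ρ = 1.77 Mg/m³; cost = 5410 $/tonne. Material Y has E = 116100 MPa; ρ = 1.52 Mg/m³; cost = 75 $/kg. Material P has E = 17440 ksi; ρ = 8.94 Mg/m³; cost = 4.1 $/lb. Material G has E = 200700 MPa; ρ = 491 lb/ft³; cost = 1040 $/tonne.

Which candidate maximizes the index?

material G

Normalizing units and computing the index:
  material S: E = 37.69 GPa, ρ = 1930 kg/m³, cost = 4.180 $/kg
  material B: E = 2.875 GPa, ρ = 1123 kg/m³, cost = 3.040 $/kg
  material J: E = 102.0 GPa, ρ = 4521 kg/m³, cost = 19.30 $/kg
  material D: E = 42.68 GPa, ρ = 1770 kg/m³, cost = 5.410 $/kg
  material Y: E = 116.1 GPa, ρ = 1520 kg/m³, cost = 75.00 $/kg
  material P: E = 120.2 GPa, ρ = 8940 kg/m³, cost = 9.039 $/kg
  material G: E = 200.7 GPa, ρ = 7865 kg/m³, cost = 1.040 $/kg
  material G: M = 24.5 MN·m per $
  material S: M = 4.67 MN·m per $
  material D: M = 4.46 MN·m per $
  material P: M = 1.49 MN·m per $
  material J: M = 1.17 MN·m per $
  material Y: M = 1.02 MN·m per $
  material B: M = 0.842 MN·m per $
Highest index: material G.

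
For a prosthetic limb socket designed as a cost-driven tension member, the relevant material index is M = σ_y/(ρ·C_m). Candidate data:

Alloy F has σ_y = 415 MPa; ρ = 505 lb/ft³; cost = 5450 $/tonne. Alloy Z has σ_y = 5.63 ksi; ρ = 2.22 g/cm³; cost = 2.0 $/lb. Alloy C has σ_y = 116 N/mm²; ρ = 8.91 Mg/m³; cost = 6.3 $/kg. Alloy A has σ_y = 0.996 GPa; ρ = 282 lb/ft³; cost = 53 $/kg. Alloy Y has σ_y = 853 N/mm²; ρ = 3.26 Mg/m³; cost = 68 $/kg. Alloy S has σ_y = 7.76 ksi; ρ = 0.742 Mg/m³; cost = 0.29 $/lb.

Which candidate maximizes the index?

alloy S

Convert each candidate to consistent units, then evaluate M:
  alloy F: σ_y = 415.0 MPa, ρ = 8089 kg/m³, cost = 5.450 $/kg
  alloy Z: σ_y = 38.82 MPa, ρ = 2220 kg/m³, cost = 4.409 $/kg
  alloy C: σ_y = 116.0 MPa, ρ = 8910 kg/m³, cost = 6.300 $/kg
  alloy A: σ_y = 996.0 MPa, ρ = 4517 kg/m³, cost = 53.00 $/kg
  alloy Y: σ_y = 853.0 MPa, ρ = 3260 kg/m³, cost = 68.00 $/kg
  alloy S: σ_y = 53.50 MPa, ρ = 742.0 kg/m³, cost = 0.6393 $/kg
  alloy S: M = 113 kN·m per $
  alloy F: M = 9.41 kN·m per $
  alloy A: M = 4.16 kN·m per $
  alloy Z: M = 3.97 kN·m per $
  alloy Y: M = 3.85 kN·m per $
  alloy C: M = 2.07 kN·m per $
Alloy S ranks first.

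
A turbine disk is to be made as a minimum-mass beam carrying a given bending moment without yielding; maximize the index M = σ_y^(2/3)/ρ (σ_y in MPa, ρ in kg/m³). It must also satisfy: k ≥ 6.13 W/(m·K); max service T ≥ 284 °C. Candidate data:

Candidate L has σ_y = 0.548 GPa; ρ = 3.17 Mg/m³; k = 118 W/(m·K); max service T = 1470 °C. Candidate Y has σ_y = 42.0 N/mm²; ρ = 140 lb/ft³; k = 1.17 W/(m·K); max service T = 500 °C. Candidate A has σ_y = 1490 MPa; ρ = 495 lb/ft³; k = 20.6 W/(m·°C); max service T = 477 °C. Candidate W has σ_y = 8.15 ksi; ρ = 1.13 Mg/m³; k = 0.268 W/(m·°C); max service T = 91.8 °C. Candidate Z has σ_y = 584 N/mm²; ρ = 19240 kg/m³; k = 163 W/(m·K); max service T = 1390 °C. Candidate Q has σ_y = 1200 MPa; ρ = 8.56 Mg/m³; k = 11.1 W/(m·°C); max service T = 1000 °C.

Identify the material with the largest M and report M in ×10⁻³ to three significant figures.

candidate L, M = 21.1×10⁻³

Screen on constraints: k ≥ 6.13 W/(m·K); max service T ≥ 284 °C. Survivors: candidate L, candidate A, candidate Z, candidate Q.
Convert each candidate to consistent units, then evaluate M:
  candidate L: σ_y = 548.0 MPa, ρ = 3170 kg/m³
  candidate A: σ_y = 1490 MPa, ρ = 7929 kg/m³
  candidate Z: σ_y = 584.0 MPa, ρ = 19240 kg/m³
  candidate Q: σ_y = 1200 MPa, ρ = 8560 kg/m³
  candidate L: M = 21.1×10⁻³
  candidate A: M = 16.5×10⁻³
  candidate Q: M = 13.2×10⁻³
  candidate Z: M = 3.63×10⁻³
The maximum is for candidate L.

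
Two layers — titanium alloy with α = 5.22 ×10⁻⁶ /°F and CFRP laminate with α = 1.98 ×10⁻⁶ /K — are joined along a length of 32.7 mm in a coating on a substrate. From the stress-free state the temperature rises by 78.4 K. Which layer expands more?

titanium alloy

titanium alloy: α = 5.22×10⁻⁶/°F × 9/5 = 9.40×10⁻⁶/K.
α(titanium alloy) = 9.40×10⁻⁶/K vs α(CFRP laminate) = 1.98×10⁻⁶/K.
Higher α expands more for the same ΔT: titanium alloy.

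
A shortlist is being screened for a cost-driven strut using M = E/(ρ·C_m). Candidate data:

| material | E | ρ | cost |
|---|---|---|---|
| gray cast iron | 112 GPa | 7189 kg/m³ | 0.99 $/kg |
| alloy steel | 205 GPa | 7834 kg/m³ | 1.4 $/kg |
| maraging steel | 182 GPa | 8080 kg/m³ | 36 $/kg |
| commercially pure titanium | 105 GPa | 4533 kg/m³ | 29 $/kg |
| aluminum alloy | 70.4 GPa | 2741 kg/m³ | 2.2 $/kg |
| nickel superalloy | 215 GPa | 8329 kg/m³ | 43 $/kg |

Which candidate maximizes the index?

Computing M directly (units already consistent):
  alloy steel: M = 18.7 MN·m per $
  gray cast iron: M = 15.7 MN·m per $
  aluminum alloy: M = 11.7 MN·m per $
  commercially pure titanium: M = 0.799 MN·m per $
  maraging steel: M = 0.626 MN·m per $
  nickel superalloy: M = 0.600 MN·m per $
Highest index: alloy steel.

alloy steel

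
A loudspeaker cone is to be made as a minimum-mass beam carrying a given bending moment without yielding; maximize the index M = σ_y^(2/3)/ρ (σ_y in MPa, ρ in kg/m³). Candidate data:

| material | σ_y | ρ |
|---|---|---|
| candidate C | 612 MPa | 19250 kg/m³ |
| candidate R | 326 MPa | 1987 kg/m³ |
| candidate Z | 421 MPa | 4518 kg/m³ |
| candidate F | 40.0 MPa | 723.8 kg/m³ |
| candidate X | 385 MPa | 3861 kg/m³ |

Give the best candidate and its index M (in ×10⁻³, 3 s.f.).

candidate R, M = 23.8×10⁻³

Per-candidate index values:
  candidate R: M = 23.8×10⁻³
  candidate F: M = 16.2×10⁻³
  candidate X: M = 13.7×10⁻³
  candidate Z: M = 12.4×10⁻³
  candidate C: M = 3.74×10⁻³
Candidate R ranks first.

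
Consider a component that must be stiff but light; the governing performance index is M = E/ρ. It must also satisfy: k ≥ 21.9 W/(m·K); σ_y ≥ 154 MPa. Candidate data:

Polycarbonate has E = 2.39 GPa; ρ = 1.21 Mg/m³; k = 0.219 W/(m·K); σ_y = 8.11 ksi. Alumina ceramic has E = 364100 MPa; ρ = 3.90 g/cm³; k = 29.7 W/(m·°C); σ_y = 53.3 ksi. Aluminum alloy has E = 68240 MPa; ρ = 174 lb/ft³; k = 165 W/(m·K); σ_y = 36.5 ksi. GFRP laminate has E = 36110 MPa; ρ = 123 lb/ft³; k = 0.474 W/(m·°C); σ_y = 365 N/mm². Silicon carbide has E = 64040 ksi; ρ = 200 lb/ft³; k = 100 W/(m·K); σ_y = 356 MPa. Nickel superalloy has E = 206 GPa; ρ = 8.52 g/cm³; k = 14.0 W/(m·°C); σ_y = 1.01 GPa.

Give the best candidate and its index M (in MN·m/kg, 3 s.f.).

silicon carbide, M = 138 MN·m/kg

Screen on constraints: k ≥ 21.9 W/(m·K); σ_y ≥ 154 MPa. Survivors: alumina ceramic, aluminum alloy, silicon carbide.
Putting every candidate on a common basis:
  alumina ceramic: E = 364.1 GPa, ρ = 3900 kg/m³
  aluminum alloy: E = 68.24 GPa, ρ = 2787 kg/m³
  silicon carbide: E = 441.5 GPa, ρ = 3204 kg/m³
  silicon carbide: M = 138 MN·m/kg
  alumina ceramic: M = 93.4 MN·m/kg
  aluminum alloy: M = 24.5 MN·m/kg
Highest index: silicon carbide.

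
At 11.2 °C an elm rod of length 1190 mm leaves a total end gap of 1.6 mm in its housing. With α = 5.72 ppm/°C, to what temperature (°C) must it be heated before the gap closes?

α·L₀·ΔT = 1.6 mm ⇒ ΔT = 1.6 / (5.72×10⁻⁶ × 1190.0) = 235.1 K.
T = 11.2 + 235.1 = 246.3 °C.

246 °C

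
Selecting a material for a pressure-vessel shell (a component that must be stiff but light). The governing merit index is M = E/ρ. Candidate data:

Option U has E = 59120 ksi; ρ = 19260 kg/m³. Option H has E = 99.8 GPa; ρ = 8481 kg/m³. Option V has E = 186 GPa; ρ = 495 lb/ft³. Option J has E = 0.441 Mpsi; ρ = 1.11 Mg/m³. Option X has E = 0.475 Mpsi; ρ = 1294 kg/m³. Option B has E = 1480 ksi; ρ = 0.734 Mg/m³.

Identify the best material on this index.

option V

After converting to SI:
  option U: E = 407.6 GPa, ρ = 19260 kg/m³
  option H: E = 99.80 GPa, ρ = 8481 kg/m³
  option V: E = 186.0 GPa, ρ = 7929 kg/m³
  option J: E = 3.041 GPa, ρ = 1110 kg/m³
  option X: E = 3.275 GPa, ρ = 1294 kg/m³
  option B: E = 10.20 GPa, ρ = 734.0 kg/m³
  option V: M = 23.5 MN·m/kg
  option U: M = 21.2 MN·m/kg
  option B: M = 13.9 MN·m/kg
  option H: M = 11.8 MN·m/kg
  option J: M = 2.74 MN·m/kg
  option X: M = 2.53 MN·m/kg
Option V has the largest M.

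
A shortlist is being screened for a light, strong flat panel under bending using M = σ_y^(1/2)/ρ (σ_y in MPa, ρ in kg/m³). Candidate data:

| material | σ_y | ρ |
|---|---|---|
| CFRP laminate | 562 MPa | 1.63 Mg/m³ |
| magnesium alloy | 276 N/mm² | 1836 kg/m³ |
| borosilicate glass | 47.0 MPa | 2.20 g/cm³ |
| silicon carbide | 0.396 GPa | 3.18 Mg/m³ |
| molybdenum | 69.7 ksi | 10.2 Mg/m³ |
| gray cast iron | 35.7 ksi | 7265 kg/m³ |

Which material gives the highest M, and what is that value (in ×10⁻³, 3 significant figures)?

CFRP laminate, M = 14.5×10⁻³

Putting every candidate on a common basis:
  CFRP laminate: σ_y = 562.0 MPa, ρ = 1630 kg/m³
  magnesium alloy: σ_y = 276.0 MPa, ρ = 1836 kg/m³
  borosilicate glass: σ_y = 47.00 MPa, ρ = 2200 kg/m³
  silicon carbide: σ_y = 396.0 MPa, ρ = 3180 kg/m³
  molybdenum: σ_y = 480.6 MPa, ρ = 10200 kg/m³
  gray cast iron: σ_y = 246.1 MPa, ρ = 7265 kg/m³
  CFRP laminate: M = 14.5×10⁻³
  magnesium alloy: M = 9.05×10⁻³
  silicon carbide: M = 6.26×10⁻³
  borosilicate glass: M = 3.12×10⁻³
  gray cast iron: M = 2.16×10⁻³
  molybdenum: M = 2.15×10⁻³
The maximum is for CFRP laminate.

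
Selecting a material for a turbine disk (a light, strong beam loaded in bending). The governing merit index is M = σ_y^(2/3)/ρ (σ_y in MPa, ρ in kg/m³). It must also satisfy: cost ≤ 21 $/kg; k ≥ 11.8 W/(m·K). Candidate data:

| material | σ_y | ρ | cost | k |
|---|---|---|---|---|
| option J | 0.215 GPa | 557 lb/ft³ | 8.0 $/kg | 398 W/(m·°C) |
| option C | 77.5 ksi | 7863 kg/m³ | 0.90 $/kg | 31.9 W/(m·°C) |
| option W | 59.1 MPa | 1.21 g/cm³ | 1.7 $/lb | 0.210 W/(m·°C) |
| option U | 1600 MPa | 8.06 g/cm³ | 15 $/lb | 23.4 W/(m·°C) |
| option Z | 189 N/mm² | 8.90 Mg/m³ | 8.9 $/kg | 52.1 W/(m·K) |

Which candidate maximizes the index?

Screen on constraints: cost ≤ 21 $/kg; k ≥ 11.8 W/(m·K). Survivors: option J, option C, option Z.
Putting every candidate on a common basis:
  option J: σ_y = 215.0 MPa, ρ = 8922 kg/m³
  option C: σ_y = 534.3 MPa, ρ = 7863 kg/m³
  option Z: σ_y = 189.0 MPa, ρ = 8900 kg/m³
  option C: M = 8.37×10⁻³
  option J: M = 4.02×10⁻³
  option Z: M = 3.70×10⁻³
The maximum is for option C.

option C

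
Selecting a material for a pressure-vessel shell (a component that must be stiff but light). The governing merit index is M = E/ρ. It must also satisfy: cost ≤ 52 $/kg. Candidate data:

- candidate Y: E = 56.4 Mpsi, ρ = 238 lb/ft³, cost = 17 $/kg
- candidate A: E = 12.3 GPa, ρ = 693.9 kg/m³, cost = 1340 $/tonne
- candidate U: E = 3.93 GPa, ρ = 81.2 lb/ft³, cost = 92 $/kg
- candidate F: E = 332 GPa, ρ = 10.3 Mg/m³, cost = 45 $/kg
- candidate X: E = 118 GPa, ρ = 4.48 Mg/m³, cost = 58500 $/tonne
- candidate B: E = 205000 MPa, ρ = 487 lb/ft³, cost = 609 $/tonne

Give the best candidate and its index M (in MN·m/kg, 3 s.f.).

Screen on constraints: cost ≤ 52 $/kg. Survivors: candidate Y, candidate A, candidate F, candidate B.
Normalizing units and computing the index:
  candidate Y: E = 388.9 GPa, ρ = 3812 kg/m³
  candidate A: E = 12.30 GPa, ρ = 693.9 kg/m³
  candidate F: E = 332.0 GPa, ρ = 10300 kg/m³
  candidate B: E = 205.0 GPa, ρ = 7801 kg/m³
  candidate Y: M = 102 MN·m/kg
  candidate F: M = 32.2 MN·m/kg
  candidate B: M = 26.3 MN·m/kg
  candidate A: M = 17.7 MN·m/kg
The maximum is for candidate Y.

candidate Y, M = 102 MN·m/kg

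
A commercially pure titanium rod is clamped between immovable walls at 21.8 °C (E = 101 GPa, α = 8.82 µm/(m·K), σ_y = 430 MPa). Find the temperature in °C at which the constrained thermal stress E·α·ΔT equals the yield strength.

E·α·ΔT = 430.0 MPa ⇒ ΔT = 430.0 / (101.0×10³ × 8.82×10⁻⁶) = 482.7 K.
T = 21.8 + 482.7 = 504.5 °C.

505 °C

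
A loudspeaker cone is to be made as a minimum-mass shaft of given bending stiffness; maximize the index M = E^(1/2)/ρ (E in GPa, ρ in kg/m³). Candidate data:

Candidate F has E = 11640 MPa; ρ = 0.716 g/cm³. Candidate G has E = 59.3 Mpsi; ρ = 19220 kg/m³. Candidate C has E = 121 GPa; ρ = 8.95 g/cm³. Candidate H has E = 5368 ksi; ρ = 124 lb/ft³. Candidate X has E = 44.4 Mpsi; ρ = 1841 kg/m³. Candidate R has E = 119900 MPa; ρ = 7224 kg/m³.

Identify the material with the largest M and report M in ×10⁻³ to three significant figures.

candidate X, M = 9.50×10⁻³

Convert each candidate to consistent units, then evaluate M:
  candidate F: E = 11.64 GPa, ρ = 716.0 kg/m³
  candidate G: E = 408.9 GPa, ρ = 19220 kg/m³
  candidate C: E = 121.0 GPa, ρ = 8950 kg/m³
  candidate H: E = 37.01 GPa, ρ = 1986 kg/m³
  candidate X: E = 306.1 GPa, ρ = 1841 kg/m³
  candidate R: E = 119.9 GPa, ρ = 7224 kg/m³
  candidate X: M = 9.50×10⁻³
  candidate F: M = 4.77×10⁻³
  candidate H: M = 3.06×10⁻³
  candidate R: M = 1.52×10⁻³
  candidate C: M = 1.23×10⁻³
  candidate G: M = 1.05×10⁻³
Candidate X ranks first.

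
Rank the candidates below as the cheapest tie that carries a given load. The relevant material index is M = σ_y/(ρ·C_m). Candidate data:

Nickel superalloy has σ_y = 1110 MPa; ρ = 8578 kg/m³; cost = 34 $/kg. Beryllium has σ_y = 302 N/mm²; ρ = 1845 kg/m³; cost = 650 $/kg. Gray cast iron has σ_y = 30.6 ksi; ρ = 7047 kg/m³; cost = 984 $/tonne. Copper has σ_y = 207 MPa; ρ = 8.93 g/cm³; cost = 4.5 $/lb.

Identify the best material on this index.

Normalizing units and computing the index:
  nickel superalloy: σ_y = 1110 MPa, ρ = 8578 kg/m³, cost = 34.00 $/kg
  beryllium: σ_y = 302.0 MPa, ρ = 1845 kg/m³, cost = 650.0 $/kg
  gray cast iron: σ_y = 211.0 MPa, ρ = 7047 kg/m³, cost = 0.9840 $/kg
  copper: σ_y = 207.0 MPa, ρ = 8930 kg/m³, cost = 9.921 $/kg
  gray cast iron: M = 30.4 kN·m per $
  nickel superalloy: M = 3.81 kN·m per $
  copper: M = 2.34 kN·m per $
  beryllium: M = 0.252 kN·m per $
Highest index: gray cast iron.

gray cast iron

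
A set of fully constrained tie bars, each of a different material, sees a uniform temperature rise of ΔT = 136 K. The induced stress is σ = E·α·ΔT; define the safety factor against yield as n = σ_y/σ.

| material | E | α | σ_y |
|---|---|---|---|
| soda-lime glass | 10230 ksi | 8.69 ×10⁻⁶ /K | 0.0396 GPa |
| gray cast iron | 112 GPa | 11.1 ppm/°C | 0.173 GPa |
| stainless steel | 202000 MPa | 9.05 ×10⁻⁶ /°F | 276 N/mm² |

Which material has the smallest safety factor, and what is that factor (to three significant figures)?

Converting E to GPa, α to ×10⁻⁶/K, σ_y to MPa, then σ and n for each:
  soda-lime glass: E = 70.53, α = 8.69, σ_y = 39.60 → σ = 83.4 MPa, n = 0.475
  gray cast iron: E = 112.0, α = 11.1, σ_y = 173.0 → σ = 169 MPa, n = 1.02
  stainless steel: E = 202.0, α = 16.3, σ_y = 276.0 → σ = 448 MPa, n = 0.617
Soda-lime glass has the lowest safety factor, n = 0.475.

soda-lime glass, n = 0.475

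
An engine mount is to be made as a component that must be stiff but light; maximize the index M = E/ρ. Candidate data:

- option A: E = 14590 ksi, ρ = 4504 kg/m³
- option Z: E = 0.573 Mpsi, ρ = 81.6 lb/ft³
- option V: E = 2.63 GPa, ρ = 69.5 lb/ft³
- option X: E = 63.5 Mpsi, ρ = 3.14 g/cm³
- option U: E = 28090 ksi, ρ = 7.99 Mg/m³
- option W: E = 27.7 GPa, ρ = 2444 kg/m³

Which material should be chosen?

Convert each candidate to consistent units, then evaluate M:
  option A: E = 100.6 GPa, ρ = 4504 kg/m³
  option Z: E = 3.951 GPa, ρ = 1307 kg/m³
  option V: E = 2.630 GPa, ρ = 1113 kg/m³
  option X: E = 437.8 GPa, ρ = 3140 kg/m³
  option U: E = 193.7 GPa, ρ = 7990 kg/m³
  option W: E = 27.70 GPa, ρ = 2444 kg/m³
  option X: M = 139 MN·m/kg
  option U: M = 24.2 MN·m/kg
  option A: M = 22.3 MN·m/kg
  option W: M = 11.3 MN·m/kg
  option Z: M = 3.02 MN·m/kg
  option V: M = 2.36 MN·m/kg
The maximum is for option X.

option X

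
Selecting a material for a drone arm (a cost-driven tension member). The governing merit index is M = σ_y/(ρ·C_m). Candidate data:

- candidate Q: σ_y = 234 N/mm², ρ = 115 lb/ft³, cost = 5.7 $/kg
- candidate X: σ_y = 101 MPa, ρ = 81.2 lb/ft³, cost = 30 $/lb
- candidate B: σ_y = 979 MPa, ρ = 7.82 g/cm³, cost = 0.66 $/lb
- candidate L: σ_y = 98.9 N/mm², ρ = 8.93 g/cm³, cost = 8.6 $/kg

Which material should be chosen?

candidate B

Normalizing units and computing the index:
  candidate Q: σ_y = 234.0 MPa, ρ = 1842 kg/m³, cost = 5.700 $/kg
  candidate X: σ_y = 101.0 MPa, ρ = 1301 kg/m³, cost = 66.14 $/kg
  candidate B: σ_y = 979.0 MPa, ρ = 7820 kg/m³, cost = 1.455 $/kg
  candidate L: σ_y = 98.90 MPa, ρ = 8930 kg/m³, cost = 8.600 $/kg
  candidate B: M = 86.0 kN·m per $
  candidate Q: M = 22.3 kN·m per $
  candidate L: M = 1.29 kN·m per $
  candidate X: M = 1.17 kN·m per $
Candidate B ranks first.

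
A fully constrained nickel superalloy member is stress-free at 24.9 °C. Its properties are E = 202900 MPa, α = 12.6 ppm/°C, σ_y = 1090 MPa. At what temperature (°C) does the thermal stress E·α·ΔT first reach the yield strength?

451 °C

E = 202900 MPa = 202.9 GPa.
E·α·ΔT = 1090 MPa ⇒ ΔT = 1090 / (202.9×10³ × 12.6×10⁻⁶) = 426.4 K.
T = 24.9 + 426.4 = 451.3 °C.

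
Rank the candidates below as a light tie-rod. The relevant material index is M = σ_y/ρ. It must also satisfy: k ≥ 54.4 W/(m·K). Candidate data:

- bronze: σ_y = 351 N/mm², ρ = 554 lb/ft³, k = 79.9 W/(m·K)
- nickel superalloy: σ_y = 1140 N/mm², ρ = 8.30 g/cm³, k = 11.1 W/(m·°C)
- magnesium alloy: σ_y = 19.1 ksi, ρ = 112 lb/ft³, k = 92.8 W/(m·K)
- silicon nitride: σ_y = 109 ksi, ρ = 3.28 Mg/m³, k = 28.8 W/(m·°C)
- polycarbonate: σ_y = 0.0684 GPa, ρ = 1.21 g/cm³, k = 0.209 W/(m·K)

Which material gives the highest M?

Screen on constraints: k ≥ 54.4 W/(m·K). Survivors: bronze, magnesium alloy.
Putting every candidate on a common basis:
  bronze: σ_y = 351.0 MPa, ρ = 8874 kg/m³
  magnesium alloy: σ_y = 131.7 MPa, ρ = 1794 kg/m³
  magnesium alloy: M = 73.4 kN·m/kg
  bronze: M = 39.6 kN·m/kg
Highest index: magnesium alloy.

magnesium alloy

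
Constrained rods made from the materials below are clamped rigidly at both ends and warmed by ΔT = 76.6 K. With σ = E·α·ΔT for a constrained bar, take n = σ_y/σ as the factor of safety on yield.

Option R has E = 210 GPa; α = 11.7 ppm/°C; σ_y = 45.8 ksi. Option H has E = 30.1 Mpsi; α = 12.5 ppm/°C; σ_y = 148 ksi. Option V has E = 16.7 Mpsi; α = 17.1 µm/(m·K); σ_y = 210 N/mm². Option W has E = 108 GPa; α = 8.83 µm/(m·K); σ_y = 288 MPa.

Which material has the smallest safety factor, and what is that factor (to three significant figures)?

Per material, after unit conversion:
  option R: E = 210.0, α = 11.7, σ_y = 315.8 → σ = 188 MPa, n = 1.68
  option H: E = 207.5, α = 12.5, σ_y = 1020 → σ = 199 MPa, n = 5.14
  option V: E = 115.1, α = 17.1, σ_y = 210.0 → σ = 151 MPa, n = 1.39
  option W: E = 108.0, α = 8.83, σ_y = 288.0 → σ = 73.0 MPa, n = 3.94
The minimum is option V at n = 1.39.

option V, n = 1.39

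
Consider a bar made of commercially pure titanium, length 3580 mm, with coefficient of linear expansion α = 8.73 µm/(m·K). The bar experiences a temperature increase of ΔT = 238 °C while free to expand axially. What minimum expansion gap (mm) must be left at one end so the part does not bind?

7.44 mm

ΔL = α·L₀·ΔT = 8.73×10⁻⁶ × 3580 mm × 238.0 K = 7.44 mm.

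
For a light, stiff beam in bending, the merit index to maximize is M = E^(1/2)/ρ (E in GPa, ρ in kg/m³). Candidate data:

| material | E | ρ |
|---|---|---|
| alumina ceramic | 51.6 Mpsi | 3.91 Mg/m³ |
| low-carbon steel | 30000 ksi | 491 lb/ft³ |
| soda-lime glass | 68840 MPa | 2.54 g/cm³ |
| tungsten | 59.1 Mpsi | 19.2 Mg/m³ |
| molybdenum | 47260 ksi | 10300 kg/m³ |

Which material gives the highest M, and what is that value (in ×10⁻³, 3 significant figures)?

After converting to SI:
  alumina ceramic: E = 355.8 GPa, ρ = 3910 kg/m³
  low-carbon steel: E = 206.8 GPa, ρ = 7865 kg/m³
  soda-lime glass: E = 68.84 GPa, ρ = 2540 kg/m³
  tungsten: E = 407.5 GPa, ρ = 19200 kg/m³
  molybdenum: E = 325.8 GPa, ρ = 10300 kg/m³
  alumina ceramic: M = 4.82×10⁻³
  soda-lime glass: M = 3.27×10⁻³
  low-carbon steel: M = 1.83×10⁻³
  molybdenum: M = 1.75×10⁻³
  tungsten: M = 1.05×10⁻³
The maximum is for alumina ceramic.

alumina ceramic, M = 4.82×10⁻³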